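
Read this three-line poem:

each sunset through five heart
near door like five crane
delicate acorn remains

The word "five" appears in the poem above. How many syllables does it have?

1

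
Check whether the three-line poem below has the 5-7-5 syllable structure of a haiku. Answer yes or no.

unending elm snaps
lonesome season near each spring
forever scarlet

Yes

Line 1: unending(3) + elm(1) + snaps(1) = 5 ✓
Line 2: lonesome(2) + season(2) + near(1) + each(1) + spring(1) = 7 ✓
Line 3: forever(3) + scarlet(2) = 5 ✓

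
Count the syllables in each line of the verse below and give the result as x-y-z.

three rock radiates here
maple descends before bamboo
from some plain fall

Line 1: three (1), rock (1), radiates (3), here (1) → 6
Line 2: maple (2), descends (2), before (2), bamboo (2) → 8
Line 3: from (1), some (1), plain (1), fall (1) → 4

6-8-4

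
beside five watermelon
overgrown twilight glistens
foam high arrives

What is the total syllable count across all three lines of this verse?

Line 1: "beside five watermelon": 2+1+4 = 7
Line 2: "overgrown twilight glistens": 3+2+2 = 7
Line 3: "foam high arrives": 1+1+2 = 4
Total: 7 + 7 + 4 = 18

18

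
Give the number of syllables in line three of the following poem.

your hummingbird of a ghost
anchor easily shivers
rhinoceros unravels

Line three: rhinoceros(4) + unravels(3) = 7

7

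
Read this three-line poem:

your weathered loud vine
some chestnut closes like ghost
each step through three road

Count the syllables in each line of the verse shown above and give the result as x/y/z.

5/7/5

Line 1: "your weathered loud vine": 1+2+1+1 = 5
Line 2: "some chestnut closes like ghost": 1+2+2+1+1 = 7
Line 3: "each step through three road": 1+1+1+1+1 = 5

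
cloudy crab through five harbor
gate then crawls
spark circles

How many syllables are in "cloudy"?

2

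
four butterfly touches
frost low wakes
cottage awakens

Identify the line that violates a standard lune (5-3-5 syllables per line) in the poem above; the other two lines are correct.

The first line

Line 1: four(1) + butterfly(3) + touches(2) = 6 (expected 5)
Line 2: frost(1) + low(1) + wakes(1) = 3 ✓
Line 3: cottage(2) + awakens(3) = 5 ✓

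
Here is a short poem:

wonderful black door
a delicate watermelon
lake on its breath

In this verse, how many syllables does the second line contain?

8

The second line: a(1) + delicate(3) + watermelon(4) = 8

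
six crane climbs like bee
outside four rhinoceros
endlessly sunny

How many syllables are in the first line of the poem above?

The first line: six(1) + crane(1) + climbs(1) + like(1) + bee(1) = 5

5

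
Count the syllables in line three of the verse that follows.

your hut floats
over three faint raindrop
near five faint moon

Line three: near (1), five (1), faint (1), moon (1) → 4

4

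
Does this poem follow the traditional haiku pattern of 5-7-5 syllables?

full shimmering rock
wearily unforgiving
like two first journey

Yes

Line 1: full (1), shimmering (3), rock (1) → 5 ✓
Line 2: wearily (3), unforgiving (4) → 7 ✓
Line 3: like (1), two (1), first (1), journey (2) → 5 ✓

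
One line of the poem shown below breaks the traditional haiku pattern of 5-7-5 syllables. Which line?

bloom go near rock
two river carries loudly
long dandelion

Line 1: bloom(1) + go(1) + near(1) + rock(1) = 4 (expected 5)
Line 2: two(1) + river(2) + carries(2) + loudly(2) = 7 ✓
Line 3: long(1) + dandelion(4) = 5 ✓

The first line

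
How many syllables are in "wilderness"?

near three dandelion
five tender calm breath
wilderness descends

3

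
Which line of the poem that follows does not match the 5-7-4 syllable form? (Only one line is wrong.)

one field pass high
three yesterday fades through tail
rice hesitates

Line 1: one (1), field (1), pass (1), high (1) → 4 (expected 5)
Line 2: three (1), yesterday (3), fades (1), through (1), tail (1) → 7 ✓
Line 3: rice (1), hesitates (3) → 4 ✓

Line 1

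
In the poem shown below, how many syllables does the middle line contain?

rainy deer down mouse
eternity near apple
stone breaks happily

The middle line: "eternity near apple": 4+1+2 = 7

7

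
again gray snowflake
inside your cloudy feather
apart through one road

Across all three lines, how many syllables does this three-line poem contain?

17

Line 1: again (2), gray (1), snowflake (2) → 5
Line 2: inside (2), your (1), cloudy (2), feather (2) → 7
Line 3: apart (2), through (1), one (1), road (1) → 5
Total: 5 + 7 + 5 = 17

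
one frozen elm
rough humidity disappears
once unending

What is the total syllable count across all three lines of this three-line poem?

Line 1: "one frozen elm": 1+2+1 = 4
Line 2: "rough humidity disappears": 1+4+3 = 8
Line 3: "once unending": 1+3 = 4
Total: 4 + 8 + 4 = 16

16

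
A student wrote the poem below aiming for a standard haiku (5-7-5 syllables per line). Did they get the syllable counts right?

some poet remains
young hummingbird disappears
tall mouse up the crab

Line 1: "some poet remains": 1+2+2 = 5 ✓
Line 2: "young hummingbird disappears": 1+3+3 = 7 ✓
Line 3: "tall mouse up the crab": 1+1+1+1+1 = 5 ✓

Yes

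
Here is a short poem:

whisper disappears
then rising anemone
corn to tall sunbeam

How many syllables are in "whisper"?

2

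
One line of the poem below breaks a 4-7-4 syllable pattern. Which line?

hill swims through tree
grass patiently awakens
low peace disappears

Line 1: "hill swims through tree": 1+1+1+1 = 4 ✓
Line 2: "grass patiently awakens": 1+3+3 = 7 ✓
Line 3: "low peace disappears": 1+1+3 = 5 (expected 4)

The third line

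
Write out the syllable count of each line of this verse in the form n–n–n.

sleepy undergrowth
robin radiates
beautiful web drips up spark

Line 1: sleepy(2) + undergrowth(3) = 5
Line 2: robin(2) + radiates(3) = 5
Line 3: beautiful(3) + web(1) + drips(1) + up(1) + spark(1) = 7

5–5–7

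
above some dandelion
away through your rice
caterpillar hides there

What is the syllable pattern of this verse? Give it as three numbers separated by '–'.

Line 1: "above some dandelion": 2+1+4 = 7
Line 2: "away through your rice": 2+1+1+1 = 5
Line 3: "caterpillar hides there": 4+1+1 = 6

7–5–6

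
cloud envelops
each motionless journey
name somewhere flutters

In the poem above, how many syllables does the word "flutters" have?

2

"flutters" has 2 syllables.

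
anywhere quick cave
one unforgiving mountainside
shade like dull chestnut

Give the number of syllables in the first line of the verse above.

The first line: anywhere(3) + quick(1) + cave(1) = 5

5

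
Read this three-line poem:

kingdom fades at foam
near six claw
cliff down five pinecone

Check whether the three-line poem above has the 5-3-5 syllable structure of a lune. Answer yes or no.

Line 1: kingdom (2), fades (1), at (1), foam (1) → 5 ✓
Line 2: near (1), six (1), claw (1) → 3 ✓
Line 3: cliff (1), down (1), five (1), pinecone (2) → 5 ✓

Yes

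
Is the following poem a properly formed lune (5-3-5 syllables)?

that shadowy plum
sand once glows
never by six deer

Line 1: "that shadowy plum": 1+3+1 = 5 ✓
Line 2: "sand once glows": 1+1+1 = 3 ✓
Line 3: "never by six deer": 2+1+1+1 = 5 ✓

Yes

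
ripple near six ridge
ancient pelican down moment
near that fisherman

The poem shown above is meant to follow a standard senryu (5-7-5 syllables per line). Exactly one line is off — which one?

Line 1: ripple (2), near (1), six (1), ridge (1) → 5 ✓
Line 2: ancient (2), pelican (3), down (1), moment (2) → 8 (expected 7)
Line 3: near (1), that (1), fisherman (3) → 5 ✓

Line 2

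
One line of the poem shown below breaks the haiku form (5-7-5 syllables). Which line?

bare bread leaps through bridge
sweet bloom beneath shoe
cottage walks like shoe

Line 1: "bare bread leaps through bridge": 1+1+1+1+1 = 5 ✓
Line 2: "sweet bloom beneath shoe": 1+1+2+1 = 5 (expected 7)
Line 3: "cottage walks like shoe": 2+1+1+1 = 5 ✓

The second line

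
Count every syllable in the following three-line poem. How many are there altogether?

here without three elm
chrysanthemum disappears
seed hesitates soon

Line 1: here (1), without (2), three (1), elm (1) → 5
Line 2: chrysanthemum (4), disappears (3) → 7
Line 3: seed (1), hesitates (3), soon (1) → 5
Total: 5 + 7 + 5 = 17

17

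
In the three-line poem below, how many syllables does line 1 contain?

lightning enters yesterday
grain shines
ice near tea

Line 1: lightning(2) + enters(2) + yesterday(3) = 7

7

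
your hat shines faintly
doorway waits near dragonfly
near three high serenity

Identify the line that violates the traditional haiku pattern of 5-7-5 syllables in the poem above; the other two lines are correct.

The third line

Line 1: "your hat shines faintly": 1+1+1+2 = 5 ✓
Line 2: "doorway waits near dragonfly": 2+1+1+3 = 7 ✓
Line 3: "near three high serenity": 1+1+1+4 = 7 (expected 5)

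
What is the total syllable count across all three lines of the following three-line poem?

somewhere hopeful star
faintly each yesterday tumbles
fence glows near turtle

Line 1: somewhere (2), hopeful (2), star (1) → 5
Line 2: faintly (2), each (1), yesterday (3), tumbles (2) → 8
Line 3: fence (1), glows (1), near (1), turtle (2) → 5
Total: 5 + 8 + 5 = 18

18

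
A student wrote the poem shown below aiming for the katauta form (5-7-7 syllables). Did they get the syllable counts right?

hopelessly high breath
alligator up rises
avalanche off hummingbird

Yes

Line 1: "hopelessly high breath": 3+1+1 = 5 ✓
Line 2: "alligator up rises": 4+1+2 = 7 ✓
Line 3: "avalanche off hummingbird": 3+1+3 = 7 ✓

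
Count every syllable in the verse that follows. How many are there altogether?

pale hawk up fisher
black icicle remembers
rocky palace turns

17

Line 1: pale(1) + hawk(1) + up(1) + fisher(2) = 5
Line 2: black(1) + icicle(3) + remembers(3) = 7
Line 3: rocky(2) + palace(2) + turns(1) = 5
Total: 5 + 7 + 5 = 17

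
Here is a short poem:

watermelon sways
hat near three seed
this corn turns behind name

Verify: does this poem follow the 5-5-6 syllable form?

Line 1: "watermelon sways": 4+1 = 5 ✓
Line 2: "hat near three seed": 1+1+1+1 = 4 (expected 5)
Line 3: "this corn turns behind name": 1+1+1+2+1 = 6 ✓

No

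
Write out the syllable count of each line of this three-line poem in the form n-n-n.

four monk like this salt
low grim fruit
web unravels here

Line 1: four(1) + monk(1) + like(1) + this(1) + salt(1) = 5
Line 2: low(1) + grim(1) + fruit(1) = 3
Line 3: web(1) + unravels(3) + here(1) = 5

5-3-5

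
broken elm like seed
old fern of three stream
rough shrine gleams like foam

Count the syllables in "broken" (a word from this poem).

"broken" has 2 syllables.

2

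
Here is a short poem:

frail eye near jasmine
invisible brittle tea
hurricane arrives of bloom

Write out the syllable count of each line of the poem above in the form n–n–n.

5–7–7

Line 1: "frail eye near jasmine": 1+1+1+2 = 5
Line 2: "invisible brittle tea": 4+2+1 = 7
Line 3: "hurricane arrives of bloom": 3+2+1+1 = 7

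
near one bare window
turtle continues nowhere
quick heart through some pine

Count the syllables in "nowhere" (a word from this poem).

2

"nowhere" has 2 syllables.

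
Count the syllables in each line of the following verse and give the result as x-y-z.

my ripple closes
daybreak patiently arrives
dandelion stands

Line 1: my(1) + ripple(2) + closes(2) = 5
Line 2: daybreak(2) + patiently(3) + arrives(2) = 7
Line 3: dandelion(4) + stands(1) = 5

5-7-5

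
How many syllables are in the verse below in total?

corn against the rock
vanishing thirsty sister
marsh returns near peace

17

Line 1: corn(1) + against(2) + the(1) + rock(1) = 5
Line 2: vanishing(3) + thirsty(2) + sister(2) = 7
Line 3: marsh(1) + returns(2) + near(1) + peace(1) = 5
Total: 5 + 7 + 5 = 17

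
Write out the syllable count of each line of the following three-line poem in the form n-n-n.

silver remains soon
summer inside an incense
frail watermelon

Line 1: "silver remains soon": 2+2+1 = 5
Line 2: "summer inside an incense": 2+2+1+2 = 7
Line 3: "frail watermelon": 1+4 = 5

5-7-5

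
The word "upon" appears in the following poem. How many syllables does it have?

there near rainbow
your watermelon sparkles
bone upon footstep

2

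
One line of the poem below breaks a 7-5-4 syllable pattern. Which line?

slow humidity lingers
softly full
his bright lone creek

The second line

Line 1: "slow humidity lingers": 1+4+2 = 7 ✓
Line 2: "softly full": 2+1 = 3 (expected 5)
Line 3: "his bright lone creek": 1+1+1+1 = 4 ✓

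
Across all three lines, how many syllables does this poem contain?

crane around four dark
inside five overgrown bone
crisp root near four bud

Line 1: crane(1) + around(2) + four(1) + dark(1) = 5
Line 2: inside(2) + five(1) + overgrown(3) + bone(1) = 7
Line 3: crisp(1) + root(1) + near(1) + four(1) + bud(1) = 5
Total: 5 + 7 + 5 = 17

17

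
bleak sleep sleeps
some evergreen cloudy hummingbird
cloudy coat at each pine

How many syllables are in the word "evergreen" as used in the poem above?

3

"evergreen" has 3 syllables.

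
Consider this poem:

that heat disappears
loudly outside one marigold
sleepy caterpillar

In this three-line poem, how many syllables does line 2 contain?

Line 2: "loudly outside one marigold": 2+2+1+3 = 8

8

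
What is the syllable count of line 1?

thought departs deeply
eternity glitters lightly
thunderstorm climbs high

5

Line 1: "thought departs deeply": 1+2+2 = 5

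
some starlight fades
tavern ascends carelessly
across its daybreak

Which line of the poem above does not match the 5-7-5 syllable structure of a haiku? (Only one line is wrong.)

Line 1: some (1), starlight (2), fades (1) → 4 (expected 5)
Line 2: tavern (2), ascends (2), carelessly (3) → 7 ✓
Line 3: across (2), its (1), daybreak (2) → 5 ✓

The first line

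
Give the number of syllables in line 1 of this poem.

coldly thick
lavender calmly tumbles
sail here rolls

Line 1: coldly(2) + thick(1) = 3

3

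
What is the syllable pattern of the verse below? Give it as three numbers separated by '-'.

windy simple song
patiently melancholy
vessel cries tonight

Line 1: windy (2), simple (2), song (1) → 5
Line 2: patiently (3), melancholy (4) → 7
Line 3: vessel (2), cries (1), tonight (2) → 5

5-7-5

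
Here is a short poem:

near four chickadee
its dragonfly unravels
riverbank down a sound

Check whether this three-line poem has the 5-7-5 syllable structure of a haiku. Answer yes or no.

Line 1: near (1), four (1), chickadee (3) → 5 ✓
Line 2: its (1), dragonfly (3), unravels (3) → 7 ✓
Line 3: riverbank (3), down (1), a (1), sound (1) → 6 (expected 5)

No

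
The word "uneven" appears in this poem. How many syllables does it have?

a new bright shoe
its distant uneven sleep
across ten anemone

"uneven" has 3 syllables.

3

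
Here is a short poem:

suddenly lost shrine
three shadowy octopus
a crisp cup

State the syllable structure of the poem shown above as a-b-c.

5-7-3

Line 1: suddenly (3), lost (1), shrine (1) → 5
Line 2: three (1), shadowy (3), octopus (3) → 7
Line 3: a (1), crisp (1), cup (1) → 3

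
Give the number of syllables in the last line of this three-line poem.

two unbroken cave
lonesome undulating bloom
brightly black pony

The last line: brightly(2) + black(1) + pony(2) = 5

5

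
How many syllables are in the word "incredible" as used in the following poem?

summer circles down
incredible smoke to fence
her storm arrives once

4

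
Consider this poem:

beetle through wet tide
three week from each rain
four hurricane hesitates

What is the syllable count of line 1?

5

Line 1: beetle(2) + through(1) + wet(1) + tide(1) = 5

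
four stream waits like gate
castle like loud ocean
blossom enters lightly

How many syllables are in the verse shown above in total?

17

Line 1: four(1) + stream(1) + waits(1) + like(1) + gate(1) = 5
Line 2: castle(2) + like(1) + loud(1) + ocean(2) = 6
Line 3: blossom(2) + enters(2) + lightly(2) = 6
Total: 5 + 6 + 6 = 17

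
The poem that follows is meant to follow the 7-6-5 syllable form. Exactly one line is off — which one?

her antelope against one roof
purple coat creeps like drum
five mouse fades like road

The first line

Line 1: her (1), antelope (3), against (2), one (1), roof (1) → 8 (expected 7)
Line 2: purple (2), coat (1), creeps (1), like (1), drum (1) → 6 ✓
Line 3: five (1), mouse (1), fades (1), like (1), road (1) → 5 ✓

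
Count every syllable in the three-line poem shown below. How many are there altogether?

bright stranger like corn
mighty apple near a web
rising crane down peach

17

Line 1: bright(1) + stranger(2) + like(1) + corn(1) = 5
Line 2: mighty(2) + apple(2) + near(1) + a(1) + web(1) = 7
Line 3: rising(2) + crane(1) + down(1) + peach(1) = 5
Total: 5 + 7 + 5 = 17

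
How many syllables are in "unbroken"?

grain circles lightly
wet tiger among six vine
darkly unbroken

3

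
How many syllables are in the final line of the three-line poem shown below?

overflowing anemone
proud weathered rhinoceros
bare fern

The final line: "bare fern": 1+1 = 2

2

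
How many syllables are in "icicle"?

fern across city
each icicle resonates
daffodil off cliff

3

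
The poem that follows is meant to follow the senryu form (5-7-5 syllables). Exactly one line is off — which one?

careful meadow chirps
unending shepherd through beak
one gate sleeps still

Line 1: careful (2), meadow (2), chirps (1) → 5 ✓
Line 2: unending (3), shepherd (2), through (1), beak (1) → 7 ✓
Line 3: one (1), gate (1), sleeps (1), still (1) → 4 (expected 5)

The third line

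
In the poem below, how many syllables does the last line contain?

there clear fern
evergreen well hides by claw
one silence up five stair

The last line: "one silence up five stair": 1+2+1+1+1 = 6

6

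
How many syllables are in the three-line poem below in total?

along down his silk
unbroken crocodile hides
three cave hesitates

Line 1: "along down his silk": 2+1+1+1 = 5
Line 2: "unbroken crocodile hides": 3+3+1 = 7
Line 3: "three cave hesitates": 1+1+3 = 5
Total: 5 + 7 + 5 = 17

17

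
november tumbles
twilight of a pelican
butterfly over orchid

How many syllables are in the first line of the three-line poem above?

5

The first line: november(3) + tumbles(2) = 5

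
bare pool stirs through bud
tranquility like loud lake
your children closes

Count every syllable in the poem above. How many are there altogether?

Line 1: "bare pool stirs through bud": 1+1+1+1+1 = 5
Line 2: "tranquility like loud lake": 4+1+1+1 = 7
Line 3: "your children closes": 1+2+2 = 5
Total: 5 + 7 + 5 = 17

17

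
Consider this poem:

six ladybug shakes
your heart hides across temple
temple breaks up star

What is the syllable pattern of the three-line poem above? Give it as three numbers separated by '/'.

5/7/5

Line 1: six(1) + ladybug(3) + shakes(1) = 5
Line 2: your(1) + heart(1) + hides(1) + across(2) + temple(2) = 7
Line 3: temple(2) + breaks(1) + up(1) + star(1) = 5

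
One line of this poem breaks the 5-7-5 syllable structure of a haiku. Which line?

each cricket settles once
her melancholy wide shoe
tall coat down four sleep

Line 1

Line 1: each (1), cricket (2), settles (2), once (1) → 6 (expected 5)
Line 2: her (1), melancholy (4), wide (1), shoe (1) → 7 ✓
Line 3: tall (1), coat (1), down (1), four (1), sleep (1) → 5 ✓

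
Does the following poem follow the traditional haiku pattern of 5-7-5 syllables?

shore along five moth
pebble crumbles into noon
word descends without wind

No

Line 1: shore(1) + along(2) + five(1) + moth(1) = 5 ✓
Line 2: pebble(2) + crumbles(2) + into(2) + noon(1) = 7 ✓
Line 3: word(1) + descends(2) + without(2) + wind(1) = 6 (expected 5)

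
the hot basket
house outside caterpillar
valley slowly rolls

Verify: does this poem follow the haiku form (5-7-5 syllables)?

Line 1: the (1), hot (1), basket (2) → 4 (expected 5)
Line 2: house (1), outside (2), caterpillar (4) → 7 ✓
Line 3: valley (2), slowly (2), rolls (1) → 5 ✓

No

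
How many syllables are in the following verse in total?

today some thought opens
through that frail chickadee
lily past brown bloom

17

Line 1: today(2) + some(1) + thought(1) + opens(2) = 6
Line 2: through(1) + that(1) + frail(1) + chickadee(3) = 6
Line 3: lily(2) + past(1) + brown(1) + bloom(1) = 5
Total: 6 + 6 + 5 = 17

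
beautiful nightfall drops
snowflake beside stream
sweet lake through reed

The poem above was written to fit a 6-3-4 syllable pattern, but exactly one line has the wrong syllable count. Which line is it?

Line 1: beautiful(3) + nightfall(2) + drops(1) = 6 ✓
Line 2: snowflake(2) + beside(2) + stream(1) = 5 (expected 3)
Line 3: sweet(1) + lake(1) + through(1) + reed(1) = 4 ✓

Line 2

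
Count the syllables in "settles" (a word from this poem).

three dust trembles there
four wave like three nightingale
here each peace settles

2

"settles" has 2 syllables.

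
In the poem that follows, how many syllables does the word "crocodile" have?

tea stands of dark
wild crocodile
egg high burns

3

"crocodile" has 3 syllables.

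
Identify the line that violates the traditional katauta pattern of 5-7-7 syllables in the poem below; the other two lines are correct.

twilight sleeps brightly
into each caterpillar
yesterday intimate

Line 1: twilight(2) + sleeps(1) + brightly(2) = 5 ✓
Line 2: into(2) + each(1) + caterpillar(4) = 7 ✓
Line 3: yesterday(3) + intimate(3) = 6 (expected 7)

Line 3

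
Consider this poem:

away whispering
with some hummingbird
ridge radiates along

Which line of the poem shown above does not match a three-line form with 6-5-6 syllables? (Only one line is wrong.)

Line 1

Line 1: away(2) + whispering(3) = 5 (expected 6)
Line 2: with(1) + some(1) + hummingbird(3) = 5 ✓
Line 3: ridge(1) + radiates(3) + along(2) = 6 ✓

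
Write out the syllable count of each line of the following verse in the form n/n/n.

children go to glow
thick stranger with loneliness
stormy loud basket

Line 1: "children go to glow": 2+1+1+1 = 5
Line 2: "thick stranger with loneliness": 1+2+1+3 = 7
Line 3: "stormy loud basket": 2+1+2 = 5

5/7/5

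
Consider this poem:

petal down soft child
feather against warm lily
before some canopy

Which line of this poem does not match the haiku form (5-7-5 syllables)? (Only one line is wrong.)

Line 1: "petal down soft child": 2+1+1+1 = 5 ✓
Line 2: "feather against warm lily": 2+2+1+2 = 7 ✓
Line 3: "before some canopy": 2+1+3 = 6 (expected 5)

Line 3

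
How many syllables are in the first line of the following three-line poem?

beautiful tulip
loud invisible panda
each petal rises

5

The first line: "beautiful tulip": 3+2 = 5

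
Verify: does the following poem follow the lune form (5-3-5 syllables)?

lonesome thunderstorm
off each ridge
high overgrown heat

Line 1: "lonesome thunderstorm": 2+3 = 5 ✓
Line 2: "off each ridge": 1+1+1 = 3 ✓
Line 3: "high overgrown heat": 1+3+1 = 5 ✓

Yes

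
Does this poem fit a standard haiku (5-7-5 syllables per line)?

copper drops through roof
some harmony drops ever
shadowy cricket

Yes

Line 1: "copper drops through roof": 2+1+1+1 = 5 ✓
Line 2: "some harmony drops ever": 1+3+1+2 = 7 ✓
Line 3: "shadowy cricket": 3+2 = 5 ✓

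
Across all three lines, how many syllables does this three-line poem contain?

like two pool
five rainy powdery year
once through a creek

Line 1: "like two pool": 1+1+1 = 3
Line 2: "five rainy powdery year": 1+2+3+1 = 7
Line 3: "once through a creek": 1+1+1+1 = 4
Total: 3 + 7 + 4 = 14

14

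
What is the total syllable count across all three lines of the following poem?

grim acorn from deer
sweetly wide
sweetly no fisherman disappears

Line 1: "grim acorn from deer": 1+2+1+1 = 5
Line 2: "sweetly wide": 2+1 = 3
Line 3: "sweetly no fisherman disappears": 2+1+3+3 = 9
Total: 5 + 3 + 9 = 17

17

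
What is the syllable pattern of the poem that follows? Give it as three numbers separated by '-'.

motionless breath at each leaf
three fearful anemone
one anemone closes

7-7-7

Line 1: "motionless breath at each leaf": 3+1+1+1+1 = 7
Line 2: "three fearful anemone": 1+2+4 = 7
Line 3: "one anemone closes": 1+4+2 = 7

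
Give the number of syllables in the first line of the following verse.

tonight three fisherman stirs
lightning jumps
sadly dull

The first line: tonight (2), three (1), fisherman (3), stirs (1) → 7

7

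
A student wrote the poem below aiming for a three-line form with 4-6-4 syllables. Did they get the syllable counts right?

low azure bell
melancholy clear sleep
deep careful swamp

Yes

Line 1: "low azure bell": 1+2+1 = 4 ✓
Line 2: "melancholy clear sleep": 4+1+1 = 6 ✓
Line 3: "deep careful swamp": 1+2+1 = 4 ✓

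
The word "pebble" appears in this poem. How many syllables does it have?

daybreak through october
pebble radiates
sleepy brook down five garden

2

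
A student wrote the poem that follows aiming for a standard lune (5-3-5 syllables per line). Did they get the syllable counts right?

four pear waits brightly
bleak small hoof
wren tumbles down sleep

Line 1: "four pear waits brightly": 1+1+1+2 = 5 ✓
Line 2: "bleak small hoof": 1+1+1 = 3 ✓
Line 3: "wren tumbles down sleep": 1+2+1+1 = 5 ✓

Yes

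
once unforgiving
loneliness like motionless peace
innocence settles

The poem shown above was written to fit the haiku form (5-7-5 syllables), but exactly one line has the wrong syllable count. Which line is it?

Line 2

Line 1: once (1), unforgiving (4) → 5 ✓
Line 2: loneliness (3), like (1), motionless (3), peace (1) → 8 (expected 7)
Line 3: innocence (3), settles (2) → 5 ✓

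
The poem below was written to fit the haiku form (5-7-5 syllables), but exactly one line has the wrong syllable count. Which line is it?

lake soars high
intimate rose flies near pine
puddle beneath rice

Line 1

Line 1: lake(1) + soars(1) + high(1) = 3 (expected 5)
Line 2: intimate(3) + rose(1) + flies(1) + near(1) + pine(1) = 7 ✓
Line 3: puddle(2) + beneath(2) + rice(1) = 5 ✓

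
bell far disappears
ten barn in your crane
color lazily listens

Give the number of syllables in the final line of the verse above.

The final line: "color lazily listens": 2+3+2 = 7

7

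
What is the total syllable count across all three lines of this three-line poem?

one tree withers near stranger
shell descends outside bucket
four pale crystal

18

Line 1: one(1) + tree(1) + withers(2) + near(1) + stranger(2) = 7
Line 2: shell(1) + descends(2) + outside(2) + bucket(2) = 7
Line 3: four(1) + pale(1) + crystal(2) = 4
Total: 7 + 7 + 4 = 18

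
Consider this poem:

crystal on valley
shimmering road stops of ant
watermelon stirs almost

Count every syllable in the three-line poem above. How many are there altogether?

19

Line 1: crystal(2) + on(1) + valley(2) = 5
Line 2: shimmering(3) + road(1) + stops(1) + of(1) + ant(1) = 7
Line 3: watermelon(4) + stirs(1) + almost(2) = 7
Total: 5 + 7 + 7 = 19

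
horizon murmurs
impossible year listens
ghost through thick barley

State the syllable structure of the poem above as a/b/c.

Line 1: horizon(3) + murmurs(2) = 5
Line 2: impossible(4) + year(1) + listens(2) = 7
Line 3: ghost(1) + through(1) + thick(1) + barley(2) = 5

5/7/5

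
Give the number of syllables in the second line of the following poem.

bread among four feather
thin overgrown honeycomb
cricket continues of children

7

The second line: thin(1) + overgrown(3) + honeycomb(3) = 7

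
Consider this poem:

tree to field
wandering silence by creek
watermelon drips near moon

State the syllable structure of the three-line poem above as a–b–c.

Line 1: "tree to field": 1+1+1 = 3
Line 2: "wandering silence by creek": 3+2+1+1 = 7
Line 3: "watermelon drips near moon": 4+1+1+1 = 7

3–7–7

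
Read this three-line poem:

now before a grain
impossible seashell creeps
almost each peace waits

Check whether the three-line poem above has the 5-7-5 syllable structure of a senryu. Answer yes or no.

Yes

Line 1: "now before a grain": 1+2+1+1 = 5 ✓
Line 2: "impossible seashell creeps": 4+2+1 = 7 ✓
Line 3: "almost each peace waits": 2+1+1+1 = 5 ✓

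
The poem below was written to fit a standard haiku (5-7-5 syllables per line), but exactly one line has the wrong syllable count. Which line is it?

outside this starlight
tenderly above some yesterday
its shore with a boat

Line 1: outside (2), this (1), starlight (2) → 5 ✓
Line 2: tenderly (3), above (2), some (1), yesterday (3) → 9 (expected 7)
Line 3: its (1), shore (1), with (1), a (1), boat (1) → 5 ✓

Line 2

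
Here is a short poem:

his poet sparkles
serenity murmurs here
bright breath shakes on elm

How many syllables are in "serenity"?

4

"serenity" has 4 syllables.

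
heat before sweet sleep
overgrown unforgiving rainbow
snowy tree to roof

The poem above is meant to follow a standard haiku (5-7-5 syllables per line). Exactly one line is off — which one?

Line 1: heat(1) + before(2) + sweet(1) + sleep(1) = 5 ✓
Line 2: overgrown(3) + unforgiving(4) + rainbow(2) = 9 (expected 7)
Line 3: snowy(2) + tree(1) + to(1) + roof(1) = 5 ✓

The second line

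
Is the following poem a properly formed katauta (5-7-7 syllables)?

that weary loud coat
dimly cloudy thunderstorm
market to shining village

Line 1: that(1) + weary(2) + loud(1) + coat(1) = 5 ✓
Line 2: dimly(2) + cloudy(2) + thunderstorm(3) = 7 ✓
Line 3: market(2) + to(1) + shining(2) + village(2) = 7 ✓

Yes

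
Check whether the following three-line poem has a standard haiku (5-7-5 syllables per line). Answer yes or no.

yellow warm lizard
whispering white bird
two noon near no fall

No

Line 1: "yellow warm lizard": 2+1+2 = 5 ✓
Line 2: "whispering white bird": 3+1+1 = 5 (expected 7)
Line 3: "two noon near no fall": 1+1+1+1+1 = 5 ✓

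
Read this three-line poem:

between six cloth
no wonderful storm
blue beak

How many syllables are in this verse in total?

11

Line 1: between(2) + six(1) + cloth(1) = 4
Line 2: no(1) + wonderful(3) + storm(1) = 5
Line 3: blue(1) + beak(1) = 2
Total: 4 + 5 + 2 = 11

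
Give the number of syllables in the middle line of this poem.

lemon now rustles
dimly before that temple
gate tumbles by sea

7

The middle line: dimly (2), before (2), that (1), temple (2) → 7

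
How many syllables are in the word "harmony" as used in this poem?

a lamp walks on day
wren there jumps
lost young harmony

3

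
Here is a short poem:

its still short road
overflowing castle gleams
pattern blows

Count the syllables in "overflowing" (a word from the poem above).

4

"overflowing" has 4 syllables.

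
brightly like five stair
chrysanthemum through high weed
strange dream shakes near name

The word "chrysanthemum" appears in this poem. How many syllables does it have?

4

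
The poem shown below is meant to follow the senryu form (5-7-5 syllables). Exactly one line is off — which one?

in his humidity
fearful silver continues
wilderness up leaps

Line 1

Line 1: "in his humidity": 1+1+4 = 6 (expected 5)
Line 2: "fearful silver continues": 2+2+3 = 7 ✓
Line 3: "wilderness up leaps": 3+1+1 = 5 ✓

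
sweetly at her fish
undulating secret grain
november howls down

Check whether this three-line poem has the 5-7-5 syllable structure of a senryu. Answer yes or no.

Yes

Line 1: "sweetly at her fish": 2+1+1+1 = 5 ✓
Line 2: "undulating secret grain": 4+2+1 = 7 ✓
Line 3: "november howls down": 3+1+1 = 5 ✓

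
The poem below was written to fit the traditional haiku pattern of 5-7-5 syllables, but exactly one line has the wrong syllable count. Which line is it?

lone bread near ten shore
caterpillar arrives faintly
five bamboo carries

Line 1: "lone bread near ten shore": 1+1+1+1+1 = 5 ✓
Line 2: "caterpillar arrives faintly": 4+2+2 = 8 (expected 7)
Line 3: "five bamboo carries": 1+2+2 = 5 ✓

Line 2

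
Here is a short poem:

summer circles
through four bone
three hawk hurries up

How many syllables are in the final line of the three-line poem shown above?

5

The final line: three (1), hawk (1), hurries (2), up (1) → 5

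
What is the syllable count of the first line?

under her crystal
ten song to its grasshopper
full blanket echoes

The first line: "under her crystal": 2+1+2 = 5

5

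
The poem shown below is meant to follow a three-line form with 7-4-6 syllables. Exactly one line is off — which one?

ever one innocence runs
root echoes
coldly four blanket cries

Line 1: ever(2) + one(1) + innocence(3) + runs(1) = 7 ✓
Line 2: root(1) + echoes(2) = 3 (expected 4)
Line 3: coldly(2) + four(1) + blanket(2) + cries(1) = 6 ✓

The second line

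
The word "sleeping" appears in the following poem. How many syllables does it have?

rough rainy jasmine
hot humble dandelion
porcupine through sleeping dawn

2

"sleeping" has 2 syllables.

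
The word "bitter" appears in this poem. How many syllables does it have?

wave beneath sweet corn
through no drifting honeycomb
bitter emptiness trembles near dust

2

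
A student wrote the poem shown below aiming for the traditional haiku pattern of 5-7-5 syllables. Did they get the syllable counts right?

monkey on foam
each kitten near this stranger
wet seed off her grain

Line 1: monkey(2) + on(1) + foam(1) = 4 (expected 5)
Line 2: each(1) + kitten(2) + near(1) + this(1) + stranger(2) = 7 ✓
Line 3: wet(1) + seed(1) + off(1) + her(1) + grain(1) = 5 ✓

No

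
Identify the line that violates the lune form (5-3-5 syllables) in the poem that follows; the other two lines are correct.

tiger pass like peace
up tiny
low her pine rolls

Line 1: "tiger pass like peace": 2+1+1+1 = 5 ✓
Line 2: "up tiny": 1+2 = 3 ✓
Line 3: "low her pine rolls": 1+1+1+1 = 4 (expected 5)

The third line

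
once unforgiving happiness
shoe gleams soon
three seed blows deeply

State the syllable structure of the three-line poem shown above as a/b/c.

8/3/5

Line 1: "once unforgiving happiness": 1+4+3 = 8
Line 2: "shoe gleams soon": 1+1+1 = 3
Line 3: "three seed blows deeply": 1+1+1+2 = 5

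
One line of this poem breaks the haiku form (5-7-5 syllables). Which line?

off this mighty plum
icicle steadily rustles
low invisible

The second line

Line 1: off(1) + this(1) + mighty(2) + plum(1) = 5 ✓
Line 2: icicle(3) + steadily(3) + rustles(2) = 8 (expected 7)
Line 3: low(1) + invisible(4) = 5 ✓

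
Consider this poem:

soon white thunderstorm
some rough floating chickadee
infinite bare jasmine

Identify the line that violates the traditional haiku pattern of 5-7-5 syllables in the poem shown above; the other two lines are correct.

Line 1: soon (1), white (1), thunderstorm (3) → 5 ✓
Line 2: some (1), rough (1), floating (2), chickadee (3) → 7 ✓
Line 3: infinite (3), bare (1), jasmine (2) → 6 (expected 5)

The third line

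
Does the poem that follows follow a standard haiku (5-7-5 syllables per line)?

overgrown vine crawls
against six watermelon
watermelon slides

Yes

Line 1: "overgrown vine crawls": 3+1+1 = 5 ✓
Line 2: "against six watermelon": 2+1+4 = 7 ✓
Line 3: "watermelon slides": 4+1 = 5 ✓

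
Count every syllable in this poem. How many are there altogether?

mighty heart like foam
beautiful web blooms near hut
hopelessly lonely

Line 1: mighty(2) + heart(1) + like(1) + foam(1) = 5
Line 2: beautiful(3) + web(1) + blooms(1) + near(1) + hut(1) = 7
Line 3: hopelessly(3) + lonely(2) = 5
Total: 5 + 7 + 5 = 17

17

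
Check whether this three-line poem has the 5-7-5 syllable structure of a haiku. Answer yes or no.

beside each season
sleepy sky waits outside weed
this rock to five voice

Line 1: beside (2), each (1), season (2) → 5 ✓
Line 2: sleepy (2), sky (1), waits (1), outside (2), weed (1) → 7 ✓
Line 3: this (1), rock (1), to (1), five (1), voice (1) → 5 ✓

Yes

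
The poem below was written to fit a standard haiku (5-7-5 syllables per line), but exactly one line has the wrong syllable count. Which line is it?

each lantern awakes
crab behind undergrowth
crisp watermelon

Line 2

Line 1: each(1) + lantern(2) + awakes(2) = 5 ✓
Line 2: crab(1) + behind(2) + undergrowth(3) = 6 (expected 7)
Line 3: crisp(1) + watermelon(4) = 5 ✓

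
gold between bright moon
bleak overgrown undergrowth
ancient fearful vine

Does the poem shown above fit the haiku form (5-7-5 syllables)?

Yes

Line 1: gold(1) + between(2) + bright(1) + moon(1) = 5 ✓
Line 2: bleak(1) + overgrown(3) + undergrowth(3) = 7 ✓
Line 3: ancient(2) + fearful(2) + vine(1) = 5 ✓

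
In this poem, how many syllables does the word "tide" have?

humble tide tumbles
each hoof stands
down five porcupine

"tide" has 1 syllable.

1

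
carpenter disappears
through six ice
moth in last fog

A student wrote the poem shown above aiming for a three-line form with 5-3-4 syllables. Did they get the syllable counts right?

No

Line 1: "carpenter disappears": 3+3 = 6 (expected 5)
Line 2: "through six ice": 1+1+1 = 3 ✓
Line 3: "moth in last fog": 1+1+1+1 = 4 ✓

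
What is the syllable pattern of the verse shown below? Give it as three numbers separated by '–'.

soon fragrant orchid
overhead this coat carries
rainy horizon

5–7–5

Line 1: "soon fragrant orchid": 1+2+2 = 5
Line 2: "overhead this coat carries": 3+1+1+2 = 7
Line 3: "rainy horizon": 2+3 = 5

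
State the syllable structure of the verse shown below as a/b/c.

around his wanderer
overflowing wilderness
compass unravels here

Line 1: "around his wanderer": 2+1+3 = 6
Line 2: "overflowing wilderness": 4+3 = 7
Line 3: "compass unravels here": 2+3+1 = 6

6/7/6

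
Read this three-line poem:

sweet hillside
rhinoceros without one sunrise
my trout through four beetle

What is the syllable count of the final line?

The final line: my (1), trout (1), through (1), four (1), beetle (2) → 6

6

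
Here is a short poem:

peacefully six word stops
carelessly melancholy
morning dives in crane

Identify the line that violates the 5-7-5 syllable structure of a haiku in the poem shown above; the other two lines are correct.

The first line

Line 1: peacefully(3) + six(1) + word(1) + stops(1) = 6 (expected 5)
Line 2: carelessly(3) + melancholy(4) = 7 ✓
Line 3: morning(2) + dives(1) + in(1) + crane(1) = 5 ✓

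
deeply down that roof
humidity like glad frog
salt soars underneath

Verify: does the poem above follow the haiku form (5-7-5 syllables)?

Yes

Line 1: "deeply down that roof": 2+1+1+1 = 5 ✓
Line 2: "humidity like glad frog": 4+1+1+1 = 7 ✓
Line 3: "salt soars underneath": 1+1+3 = 5 ✓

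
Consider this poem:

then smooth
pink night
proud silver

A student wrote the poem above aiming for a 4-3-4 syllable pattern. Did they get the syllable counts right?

Line 1: "then smooth": 1+1 = 2 (expected 4)
Line 2: "pink night": 1+1 = 2 (expected 3)
Line 3: "proud silver": 1+2 = 3 (expected 4)

No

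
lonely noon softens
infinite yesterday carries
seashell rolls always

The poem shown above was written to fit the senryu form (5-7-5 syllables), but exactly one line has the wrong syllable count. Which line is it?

The second line

Line 1: "lonely noon softens": 2+1+2 = 5 ✓
Line 2: "infinite yesterday carries": 3+3+2 = 8 (expected 7)
Line 3: "seashell rolls always": 2+1+2 = 5 ✓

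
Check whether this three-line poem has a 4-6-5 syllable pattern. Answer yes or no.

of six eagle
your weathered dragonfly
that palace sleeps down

Yes

Line 1: "of six eagle": 1+1+2 = 4 ✓
Line 2: "your weathered dragonfly": 1+2+3 = 6 ✓
Line 3: "that palace sleeps down": 1+2+1+1 = 5 ✓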